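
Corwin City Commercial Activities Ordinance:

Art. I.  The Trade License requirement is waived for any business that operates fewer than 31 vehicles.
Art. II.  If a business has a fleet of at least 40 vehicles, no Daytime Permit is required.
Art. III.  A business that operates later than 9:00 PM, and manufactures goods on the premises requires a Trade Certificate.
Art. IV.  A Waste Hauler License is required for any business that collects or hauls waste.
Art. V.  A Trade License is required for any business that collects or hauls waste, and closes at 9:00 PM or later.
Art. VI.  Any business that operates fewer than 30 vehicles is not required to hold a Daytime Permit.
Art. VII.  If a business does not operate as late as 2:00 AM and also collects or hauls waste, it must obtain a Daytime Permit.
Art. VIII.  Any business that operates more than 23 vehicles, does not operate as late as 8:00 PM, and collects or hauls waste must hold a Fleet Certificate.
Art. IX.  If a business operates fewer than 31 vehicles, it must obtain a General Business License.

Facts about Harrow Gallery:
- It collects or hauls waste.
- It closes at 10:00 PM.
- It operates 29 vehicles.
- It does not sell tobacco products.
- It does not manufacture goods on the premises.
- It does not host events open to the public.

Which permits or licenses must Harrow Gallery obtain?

Art. I. vehicles 29 < 31 → exempt from Trade License.
Art. II. vehicles 29 < 40 → Daytime Permit exemption does not apply.
Art. III. closes 10:00 PM, after 9:00 PM; does not manufacture goods on the premises → Trade Certificate not required.
Art. IV. collects or hauls waste → Waste Hauler License required.
Art. V. collects or hauls waste; closes 10:00 PM, after 9:00 PM → Trade License required.
Art. VI. vehicles 29 < 30 → exempt from Daytime Permit.
Art. VII. closes 10:00 PM, at/before 2:00 AM; collects or hauls waste → Daytime Permit required.
Art. VIII. vehicles 29 > 23; closes 10:00 PM, after 8:00 PM; collects or hauls waste → Fleet Certificate not required.
Art. IX. vehicles 29 < 31 → General Business License required.

General Business License, Waste Hauler License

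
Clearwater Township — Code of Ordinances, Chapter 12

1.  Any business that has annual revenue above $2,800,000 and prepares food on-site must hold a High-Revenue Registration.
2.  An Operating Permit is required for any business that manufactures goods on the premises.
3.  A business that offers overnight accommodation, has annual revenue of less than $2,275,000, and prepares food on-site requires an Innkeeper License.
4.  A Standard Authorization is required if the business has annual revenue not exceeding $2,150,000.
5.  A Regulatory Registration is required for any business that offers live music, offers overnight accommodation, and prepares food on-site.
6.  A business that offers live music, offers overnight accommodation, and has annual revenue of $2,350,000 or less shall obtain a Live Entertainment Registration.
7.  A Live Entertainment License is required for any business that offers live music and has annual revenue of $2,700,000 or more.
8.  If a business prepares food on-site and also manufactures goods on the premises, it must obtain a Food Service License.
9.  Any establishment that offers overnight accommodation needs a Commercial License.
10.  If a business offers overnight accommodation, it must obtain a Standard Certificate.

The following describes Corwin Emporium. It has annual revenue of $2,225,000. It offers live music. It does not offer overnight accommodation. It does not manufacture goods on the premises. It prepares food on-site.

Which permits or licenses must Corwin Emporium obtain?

None

1. revenue $2,225,000 ≤ $2,800,000; prepares food on-site → High-Revenue Registration not required.
2. does not manufacture goods on the premises → Operating Permit not required.
3. does not offer overnight accommodation; revenue $2,225,000 < $2,275,000; prepares food on-site → Innkeeper License not required.
4. revenue $2,225,000 > $2,150,000 → Standard Authorization not required.
5. offers live music; does not offer overnight accommodation; prepares food on-site → Regulatory Registration not required.
6. offers live music; does not offer overnight accommodation; revenue $2,225,000 ≤ $2,350,000 → Live Entertainment Registration not required.
7. offers live music; revenue $2,225,000 < $2,700,000 → Live Entertainment License not required.
8. prepares food on-site; does not manufacture goods on the premises → Food Service License not required.
9. does not offer overnight accommodation → Commercial License not required.
10. does not offer overnight accommodation → Standard Certificate not required.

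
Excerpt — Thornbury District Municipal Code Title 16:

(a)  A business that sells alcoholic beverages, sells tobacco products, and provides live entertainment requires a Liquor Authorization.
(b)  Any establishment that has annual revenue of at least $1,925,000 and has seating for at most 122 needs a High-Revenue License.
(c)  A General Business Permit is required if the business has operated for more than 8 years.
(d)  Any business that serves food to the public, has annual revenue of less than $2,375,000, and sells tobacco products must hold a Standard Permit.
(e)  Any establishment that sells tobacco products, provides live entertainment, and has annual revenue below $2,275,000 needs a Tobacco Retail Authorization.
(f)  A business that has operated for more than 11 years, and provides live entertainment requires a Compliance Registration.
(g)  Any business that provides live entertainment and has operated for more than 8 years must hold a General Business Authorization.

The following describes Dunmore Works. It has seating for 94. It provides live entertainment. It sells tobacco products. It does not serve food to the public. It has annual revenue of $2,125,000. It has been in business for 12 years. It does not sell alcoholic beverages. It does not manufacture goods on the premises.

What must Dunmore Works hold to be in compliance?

(a) does not sell alcoholic beverages; sells tobacco products; provides live entertainment → Liquor Authorization not required.
(b) revenue $2,125,000 ≥ $1,925,000; seating 94 ≤ 122 → High-Revenue License required.
(c) years in business 12 > 8 → General Business Permit required.
(d) does not serve food to the public; revenue $2,125,000 < $2,375,000; sells tobacco products → Standard Permit not required.
(e) sells tobacco products; provides live entertainment; revenue $2,125,000 < $2,275,000 → Tobacco Retail Authorization required.
(f) years in business 12 > 11; provides live entertainment → Compliance Registration required.
(g) provides live entertainment; years in business 12 > 8 → General Business Authorization required.

Compliance Registration, General Business Authorization, General Business Permit, High-Revenue License, Tobacco Retail Authorization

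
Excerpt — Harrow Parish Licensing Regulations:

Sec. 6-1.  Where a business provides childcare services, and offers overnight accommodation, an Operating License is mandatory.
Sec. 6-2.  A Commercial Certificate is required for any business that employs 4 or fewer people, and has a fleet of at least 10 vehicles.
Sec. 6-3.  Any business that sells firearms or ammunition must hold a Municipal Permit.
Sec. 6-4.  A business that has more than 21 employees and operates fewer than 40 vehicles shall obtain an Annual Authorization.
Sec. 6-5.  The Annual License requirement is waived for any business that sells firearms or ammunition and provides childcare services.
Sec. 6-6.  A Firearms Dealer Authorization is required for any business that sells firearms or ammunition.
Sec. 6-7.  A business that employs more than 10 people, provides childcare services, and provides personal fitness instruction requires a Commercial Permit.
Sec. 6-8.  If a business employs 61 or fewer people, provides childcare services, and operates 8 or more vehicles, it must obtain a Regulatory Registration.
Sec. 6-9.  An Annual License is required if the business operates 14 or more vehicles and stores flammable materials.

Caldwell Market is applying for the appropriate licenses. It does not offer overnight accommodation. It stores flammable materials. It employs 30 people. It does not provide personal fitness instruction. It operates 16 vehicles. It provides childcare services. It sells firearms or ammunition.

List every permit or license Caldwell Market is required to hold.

Annual Authorization, Firearms Dealer Authorization, Municipal Permit, Regulatory Registration

Sec. 6-1. provides childcare services; does not offer overnight accommodation → Operating License not required.
Sec. 6-2. employees 30 > 4; vehicles 16 ≥ 10 → Commercial Certificate not required.
Sec. 6-3. sells firearms or ammunition → Municipal Permit required.
Sec. 6-4. employees 30 > 21; vehicles 16 < 40 → Annual Authorization required.
Sec. 6-5. sells firearms or ammunition; provides childcare services → exempt from Annual License.
Sec. 6-6. sells firearms or ammunition → Firearms Dealer Authorization required.
Sec. 6-7. employees 30 > 10; provides childcare services; does not provide personal fitness instruction → Commercial Permit not required.
Sec. 6-8. employees 30 ≤ 61; provides childcare services; vehicles 16 ≥ 8 → Regulatory Registration required.
Sec. 6-9. vehicles 16 ≥ 14; stores flammable materials → Annual License required.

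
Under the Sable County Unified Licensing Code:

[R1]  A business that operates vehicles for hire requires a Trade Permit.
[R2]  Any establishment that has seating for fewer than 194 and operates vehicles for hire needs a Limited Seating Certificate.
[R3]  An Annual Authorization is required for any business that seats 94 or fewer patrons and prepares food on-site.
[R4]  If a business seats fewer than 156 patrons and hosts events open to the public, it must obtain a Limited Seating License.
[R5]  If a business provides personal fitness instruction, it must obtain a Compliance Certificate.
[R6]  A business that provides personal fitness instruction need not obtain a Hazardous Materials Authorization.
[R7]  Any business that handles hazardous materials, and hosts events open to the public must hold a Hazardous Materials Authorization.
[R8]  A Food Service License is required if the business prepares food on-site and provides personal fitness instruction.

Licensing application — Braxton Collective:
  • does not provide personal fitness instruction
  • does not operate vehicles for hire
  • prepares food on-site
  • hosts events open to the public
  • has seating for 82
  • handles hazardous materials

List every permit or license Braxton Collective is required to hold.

Annual Authorization, Hazardous Materials Authorization, Limited Seating License

[R1] does not operate vehicles for hire → Trade Permit not required.
[R2] seating 82 < 194; does not operate vehicles for hire → Limited Seating Certificate not required.
[R3] seating 82 ≤ 94; prepares food on-site → Annual Authorization required.
[R4] seating 82 < 156; hosts events open to the public → Limited Seating License required.
[R5] does not provide personal fitness instruction → Compliance Certificate not required.
[R6] does not provide personal fitness instruction → Hazardous Materials Authorization exemption does not apply.
[R7] handles hazardous materials; hosts events open to the public → Hazardous Materials Authorization required.
[R8] prepares food on-site; does not provide personal fitness instruction → Food Service License not required.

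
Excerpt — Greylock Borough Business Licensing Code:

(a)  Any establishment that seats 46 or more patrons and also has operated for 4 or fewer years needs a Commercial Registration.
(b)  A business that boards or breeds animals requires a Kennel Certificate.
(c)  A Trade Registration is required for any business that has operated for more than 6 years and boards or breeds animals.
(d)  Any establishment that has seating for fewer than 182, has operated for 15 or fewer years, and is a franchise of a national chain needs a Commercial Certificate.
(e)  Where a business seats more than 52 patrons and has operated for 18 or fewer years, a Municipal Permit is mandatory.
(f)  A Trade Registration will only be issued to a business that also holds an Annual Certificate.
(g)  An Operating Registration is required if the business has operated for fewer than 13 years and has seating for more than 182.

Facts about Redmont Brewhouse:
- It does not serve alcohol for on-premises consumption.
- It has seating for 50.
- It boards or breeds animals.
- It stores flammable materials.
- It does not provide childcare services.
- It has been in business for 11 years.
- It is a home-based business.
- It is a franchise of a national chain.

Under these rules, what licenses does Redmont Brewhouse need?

Annual Certificate, Commercial Certificate, Kennel Certificate, Trade Registration

(a) seating 50 ≥ 46; years in business 11 > 4 → Commercial Registration not required.
(b) boards or breeds animals → Kennel Certificate required.
(c) years in business 11 > 6; boards or breeds animals → Trade Registration required.
(d) seating 50 < 182; years in business 11 ≤ 15; is a franchise of a national chain → Commercial Certificate required.
(e) seating 50 ≤ 52; years in business 11 ≤ 18 → Municipal Permit not required.
(f) Trade Registration is required → Annual Certificate also required.
(g) years in business 11 < 13; seating 50 ≤ 182 → Operating Registration not required.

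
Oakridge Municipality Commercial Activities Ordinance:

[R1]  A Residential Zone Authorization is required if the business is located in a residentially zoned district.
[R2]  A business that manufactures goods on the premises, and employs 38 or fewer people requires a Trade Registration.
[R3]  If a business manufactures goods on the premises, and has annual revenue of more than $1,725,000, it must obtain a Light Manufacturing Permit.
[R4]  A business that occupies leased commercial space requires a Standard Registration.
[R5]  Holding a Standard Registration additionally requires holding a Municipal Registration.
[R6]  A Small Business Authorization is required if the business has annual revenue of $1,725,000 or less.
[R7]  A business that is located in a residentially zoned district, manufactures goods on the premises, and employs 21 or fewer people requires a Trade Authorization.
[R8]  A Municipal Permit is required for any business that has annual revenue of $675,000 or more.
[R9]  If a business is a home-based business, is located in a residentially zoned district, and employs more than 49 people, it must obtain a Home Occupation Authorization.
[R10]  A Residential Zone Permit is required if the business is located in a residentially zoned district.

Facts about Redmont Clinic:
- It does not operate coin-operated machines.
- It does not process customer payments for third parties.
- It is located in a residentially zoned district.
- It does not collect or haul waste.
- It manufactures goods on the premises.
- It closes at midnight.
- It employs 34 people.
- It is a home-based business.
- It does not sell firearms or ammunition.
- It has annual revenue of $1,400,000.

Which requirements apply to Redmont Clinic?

Municipal Permit, Residential Zone Authorization, Residential Zone Permit, Small Business Authorization, Trade Registration

[R1] is located in a residentially zoned district → Residential Zone Authorization required.
[R2] manufactures goods on the premises; employees 34 ≤ 38 → Trade Registration required.
[R3] manufactures goods on the premises; revenue $1,400,000 ≤ $1,725,000 → Light Manufacturing Permit not required.
[R4] is a home-based business (not: occupies leased commercial space) → Standard Registration not required.
[R5] Standard Registration is not required → no effect.
[R6] revenue $1,400,000 ≤ $1,725,000 → Small Business Authorization required.
[R7] is located in a residentially zoned district; manufactures goods on the premises; employees 34 > 21 → Trade Authorization not required.
[R8] revenue $1,400,000 ≥ $675,000 → Municipal Permit required.
[R9] is a home-based business; is located in a residentially zoned district; employees 34 ≤ 49 → Home Occupation Authorization not required.
[R10] is located in a residentially zoned district → Residential Zone Permit required.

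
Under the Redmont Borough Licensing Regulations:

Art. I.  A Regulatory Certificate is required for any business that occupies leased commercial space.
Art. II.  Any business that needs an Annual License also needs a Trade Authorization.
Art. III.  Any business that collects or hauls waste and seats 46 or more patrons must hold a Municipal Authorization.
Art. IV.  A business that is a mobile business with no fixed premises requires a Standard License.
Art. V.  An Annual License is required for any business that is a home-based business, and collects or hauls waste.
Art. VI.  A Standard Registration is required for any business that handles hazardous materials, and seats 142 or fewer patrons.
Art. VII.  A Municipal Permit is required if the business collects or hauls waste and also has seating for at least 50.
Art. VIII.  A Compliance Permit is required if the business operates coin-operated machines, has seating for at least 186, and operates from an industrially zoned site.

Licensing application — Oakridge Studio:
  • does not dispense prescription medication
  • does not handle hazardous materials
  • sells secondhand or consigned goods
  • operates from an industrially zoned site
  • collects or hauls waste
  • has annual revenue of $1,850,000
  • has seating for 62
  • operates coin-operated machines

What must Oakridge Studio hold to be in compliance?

Art. I. operates from an industrially zoned site (not: occupies leased commercial space) → Regulatory Certificate not required.
Art. II. Annual License is not required → no effect.
Art. III. collects or hauls waste; seating 62 ≥ 46 → Municipal Authorization required.
Art. IV. operates from an industrially zoned site (not: is a mobile business with no fixed premises) → Standard License not required.
Art. V. operates from an industrially zoned site (not: is a home-based business); collects or hauls waste → Annual License not required.
Art. VI. does not handle hazardous materials; seating 62 ≤ 142 → Standard Registration not required.
Art. VII. collects or hauls waste; seating 62 ≥ 50 → Municipal Permit required.
Art. VIII. operates coin-operated machines; seating 62 < 186; operates from an industrially zoned site → Compliance Permit not required.

Municipal Authorization, Municipal Permit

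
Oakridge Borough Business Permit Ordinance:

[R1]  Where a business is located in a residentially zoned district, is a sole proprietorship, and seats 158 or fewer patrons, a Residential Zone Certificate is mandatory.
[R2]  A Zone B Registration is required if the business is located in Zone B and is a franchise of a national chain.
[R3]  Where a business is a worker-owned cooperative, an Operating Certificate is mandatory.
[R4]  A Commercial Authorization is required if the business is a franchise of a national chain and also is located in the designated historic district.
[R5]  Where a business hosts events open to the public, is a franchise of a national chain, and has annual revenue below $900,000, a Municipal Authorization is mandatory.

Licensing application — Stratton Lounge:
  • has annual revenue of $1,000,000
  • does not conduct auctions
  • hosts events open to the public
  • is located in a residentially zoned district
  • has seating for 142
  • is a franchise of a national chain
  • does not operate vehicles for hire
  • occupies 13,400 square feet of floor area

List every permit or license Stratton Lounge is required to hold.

[R1] is located in a residentially zoned district; is a franchise of a national chain (not: is a sole proprietorship); seating 142 ≤ 158 → Residential Zone Certificate not required.
[R2] is located in a residentially zoned district (not: is located in Zone B); is a franchise of a national chain → Zone B Registration not required.
[R3] is a franchise of a national chain (not: is a worker-owned cooperative) → Operating Certificate not required.
[R4] is a franchise of a national chain; is located in a residentially zoned district (not: is located in the designated historic district) → Commercial Authorization not required.
[R5] hosts events open to the public; is a franchise of a national chain; revenue $1,000,000 ≥ $900,000 → Municipal Authorization not required.

None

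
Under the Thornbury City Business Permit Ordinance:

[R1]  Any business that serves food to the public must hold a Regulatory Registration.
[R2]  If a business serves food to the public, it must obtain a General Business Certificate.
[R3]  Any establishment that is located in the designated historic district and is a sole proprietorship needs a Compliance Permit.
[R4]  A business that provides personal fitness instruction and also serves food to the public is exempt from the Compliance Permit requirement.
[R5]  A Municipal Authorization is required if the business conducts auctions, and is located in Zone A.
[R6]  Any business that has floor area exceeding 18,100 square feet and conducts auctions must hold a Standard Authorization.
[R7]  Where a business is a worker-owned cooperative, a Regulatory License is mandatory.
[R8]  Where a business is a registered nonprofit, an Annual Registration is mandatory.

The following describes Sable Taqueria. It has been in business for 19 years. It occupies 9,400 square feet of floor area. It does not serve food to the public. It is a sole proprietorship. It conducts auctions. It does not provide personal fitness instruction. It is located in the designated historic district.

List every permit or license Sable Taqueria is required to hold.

Compliance Permit

[R1] does not serve food to the public → Regulatory Registration not required.
[R2] does not serve food to the public → General Business Certificate not required.
[R3] is located in the designated historic district; is a sole proprietorship → Compliance Permit required.
[R4] does not provide personal fitness instruction; does not serve food to the public → Compliance Permit exemption does not apply.
[R5] conducts auctions; is located in the designated historic district (not: is located in Zone A) → Municipal Authorization not required.
[R6] floor area 9,400 square feet ≤ 18,100 square feet; conducts auctions → Standard Authorization not required.
[R7] is a sole proprietorship (not: is a worker-owned cooperative) → Regulatory License not required.
[R8] is a sole proprietorship (not: is a registered nonprofit) → Annual Registration not required.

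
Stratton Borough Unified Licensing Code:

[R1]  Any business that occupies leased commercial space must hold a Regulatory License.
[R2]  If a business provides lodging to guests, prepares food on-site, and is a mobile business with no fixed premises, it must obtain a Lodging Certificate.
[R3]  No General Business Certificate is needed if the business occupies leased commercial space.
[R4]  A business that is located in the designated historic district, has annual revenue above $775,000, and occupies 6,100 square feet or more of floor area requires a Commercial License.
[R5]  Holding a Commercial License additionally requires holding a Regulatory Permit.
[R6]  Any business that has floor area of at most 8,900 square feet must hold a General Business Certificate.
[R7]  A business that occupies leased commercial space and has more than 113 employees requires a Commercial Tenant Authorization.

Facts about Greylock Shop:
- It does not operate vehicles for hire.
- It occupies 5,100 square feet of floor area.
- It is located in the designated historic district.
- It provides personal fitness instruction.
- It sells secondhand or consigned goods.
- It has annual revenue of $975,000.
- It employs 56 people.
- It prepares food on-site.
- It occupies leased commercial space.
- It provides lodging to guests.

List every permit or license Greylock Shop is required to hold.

[R1] occupies leased commercial space → Regulatory License required.
[R2] provides lodging to guests; prepares food on-site; occupies leased commercial space (not: is a mobile business with no fixed premises) → Lodging Certificate not required.
[R3] occupies leased commercial space → exempt from General Business Certificate.
[R4] is located in the designated historic district; revenue $975,000 > $775,000; floor area 5,100 square feet < 6,100 square feet → Commercial License not required.
[R5] Commercial License is not required → no effect.
[R6] floor area 5,100 square feet ≤ 8,900 square feet → General Business Certificate required.
[R7] occupies leased commercial space; employees 56 ≤ 113 → Commercial Tenant Authorization not required.

Regulatory License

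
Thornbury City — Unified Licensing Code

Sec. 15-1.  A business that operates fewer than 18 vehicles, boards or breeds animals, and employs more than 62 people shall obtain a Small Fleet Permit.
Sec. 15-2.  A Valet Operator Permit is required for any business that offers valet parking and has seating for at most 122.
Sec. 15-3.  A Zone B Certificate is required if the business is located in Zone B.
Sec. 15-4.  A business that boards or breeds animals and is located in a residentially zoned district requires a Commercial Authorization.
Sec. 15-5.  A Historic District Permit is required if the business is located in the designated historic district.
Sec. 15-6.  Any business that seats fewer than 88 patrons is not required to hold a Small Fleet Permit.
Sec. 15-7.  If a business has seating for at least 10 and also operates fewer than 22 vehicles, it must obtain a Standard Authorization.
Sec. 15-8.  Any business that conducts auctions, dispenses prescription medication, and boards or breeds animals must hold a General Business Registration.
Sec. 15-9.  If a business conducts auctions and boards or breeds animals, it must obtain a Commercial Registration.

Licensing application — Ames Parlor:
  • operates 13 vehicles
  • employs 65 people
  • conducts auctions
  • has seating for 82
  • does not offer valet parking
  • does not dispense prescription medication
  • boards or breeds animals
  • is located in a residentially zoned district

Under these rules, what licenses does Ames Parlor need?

Sec. 15-1. vehicles 13 < 18; boards or breeds animals; employees 65 > 62 → Small Fleet Permit required.
Sec. 15-2. does not offer valet parking; seating 82 ≤ 122 → Valet Operator Permit not required.
Sec. 15-3. is located in a residentially zoned district (not: is located in Zone B) → Zone B Certificate not required.
Sec. 15-4. boards or breeds animals; is located in a residentially zoned district → Commercial Authorization required.
Sec. 15-5. is located in a residentially zoned district (not: is located in the designated historic district) → Historic District Permit not required.
Sec. 15-6. seating 82 < 88 → exempt from Small Fleet Permit.
Sec. 15-7. seating 82 ≥ 10; vehicles 13 < 22 → Standard Authorization required.
Sec. 15-8. conducts auctions; does not dispense prescription medication; boards or breeds animals → General Business Registration not required.
Sec. 15-9. conducts auctions; boards or breeds animals → Commercial Registration required.

Commercial Authorization, Commercial Registration, Standard Authorization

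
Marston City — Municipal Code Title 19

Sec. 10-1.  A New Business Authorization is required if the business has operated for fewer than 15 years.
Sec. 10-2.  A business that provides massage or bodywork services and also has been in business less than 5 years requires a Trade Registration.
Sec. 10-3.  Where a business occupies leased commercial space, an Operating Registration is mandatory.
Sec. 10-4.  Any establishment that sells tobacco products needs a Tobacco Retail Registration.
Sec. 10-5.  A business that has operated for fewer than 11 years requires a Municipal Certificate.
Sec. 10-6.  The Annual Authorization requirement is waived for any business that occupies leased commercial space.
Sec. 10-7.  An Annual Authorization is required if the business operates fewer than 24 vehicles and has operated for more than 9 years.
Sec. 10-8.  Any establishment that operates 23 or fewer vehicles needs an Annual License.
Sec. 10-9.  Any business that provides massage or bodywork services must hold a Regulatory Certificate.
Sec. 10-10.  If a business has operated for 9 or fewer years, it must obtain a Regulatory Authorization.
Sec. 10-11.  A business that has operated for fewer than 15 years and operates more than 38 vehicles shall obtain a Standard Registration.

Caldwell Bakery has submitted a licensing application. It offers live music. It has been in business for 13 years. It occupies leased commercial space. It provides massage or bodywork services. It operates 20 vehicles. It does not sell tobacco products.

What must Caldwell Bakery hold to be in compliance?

Annual License, New Business Authorization, Operating Registration, Regulatory Certificate

Sec. 10-1. years in business 13 < 15 → New Business Authorization required.
Sec. 10-2. provides massage or bodywork services; years in business 13 ≥ 5 → Trade Registration not required.
Sec. 10-3. occupies leased commercial space → Operating Registration required.
Sec. 10-4. does not sell tobacco products → Tobacco Retail Registration not required.
Sec. 10-5. years in business 13 ≥ 11 → Municipal Certificate not required.
Sec. 10-6. occupies leased commercial space → exempt from Annual Authorization.
Sec. 10-7. vehicles 20 < 24; years in business 13 > 9 → Annual Authorization required.
Sec. 10-8. vehicles 20 ≤ 23 → Annual License required.
Sec. 10-9. provides massage or bodywork services → Regulatory Certificate required.
Sec. 10-10. years in business 13 > 9 → Regulatory Authorization not required.
Sec. 10-11. years in business 13 < 15; vehicles 20 ≤ 38 → Standard Registration not required.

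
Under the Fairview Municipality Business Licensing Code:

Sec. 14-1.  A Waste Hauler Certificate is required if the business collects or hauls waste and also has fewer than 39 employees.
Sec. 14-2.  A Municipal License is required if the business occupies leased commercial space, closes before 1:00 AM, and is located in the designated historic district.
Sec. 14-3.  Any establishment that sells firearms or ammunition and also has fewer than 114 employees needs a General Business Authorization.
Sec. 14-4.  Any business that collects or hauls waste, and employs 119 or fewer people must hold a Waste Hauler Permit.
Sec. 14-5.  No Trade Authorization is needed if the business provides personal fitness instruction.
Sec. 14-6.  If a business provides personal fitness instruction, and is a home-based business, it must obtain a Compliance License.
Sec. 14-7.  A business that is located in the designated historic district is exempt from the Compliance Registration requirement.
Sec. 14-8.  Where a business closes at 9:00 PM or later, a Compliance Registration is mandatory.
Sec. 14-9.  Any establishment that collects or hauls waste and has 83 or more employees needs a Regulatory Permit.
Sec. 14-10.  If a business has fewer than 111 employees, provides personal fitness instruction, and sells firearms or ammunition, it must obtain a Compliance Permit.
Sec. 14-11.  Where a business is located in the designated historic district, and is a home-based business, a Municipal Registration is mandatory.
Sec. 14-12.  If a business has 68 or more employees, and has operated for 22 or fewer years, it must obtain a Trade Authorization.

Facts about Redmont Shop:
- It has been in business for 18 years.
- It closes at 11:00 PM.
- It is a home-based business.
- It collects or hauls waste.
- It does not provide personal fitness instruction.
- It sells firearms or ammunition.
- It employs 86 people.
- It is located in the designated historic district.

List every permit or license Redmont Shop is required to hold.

General Business Authorization, Municipal Registration, Regulatory Permit, Trade Authorization, Waste Hauler Permit

Sec. 14-1. collects or hauls waste; employees 86 ≥ 39 → Waste Hauler Certificate not required.
Sec. 14-2. is a home-based business (not: occupies leased commercial space); closes 11:00 PM, at/before 1:00 AM; is located in the designated historic district → Municipal License not required.
Sec. 14-3. sells firearms or ammunition; employees 86 < 114 → General Business Authorization required.
Sec. 14-4. collects or hauls waste; employees 86 ≤ 119 → Waste Hauler Permit required.
Sec. 14-5. does not provide personal fitness instruction → Trade Authorization exemption does not apply.
Sec. 14-6. does not provide personal fitness instruction; is a home-based business → Compliance License not required.
Sec. 14-7. is located in the designated historic district → exempt from Compliance Registration.
Sec. 14-8. closes 11:00 PM, after 9:00 PM → Compliance Registration required.
Sec. 14-9. collects or hauls waste; employees 86 ≥ 83 → Regulatory Permit required.
Sec. 14-10. employees 86 < 111; does not provide personal fitness instruction; sells firearms or ammunition → Compliance Permit not required.
Sec. 14-11. is located in the designated historic district; is a home-based business → Municipal Registration required.
Sec. 14-12. employees 86 ≥ 68; years in business 18 ≤ 22 → Trade Authorization required.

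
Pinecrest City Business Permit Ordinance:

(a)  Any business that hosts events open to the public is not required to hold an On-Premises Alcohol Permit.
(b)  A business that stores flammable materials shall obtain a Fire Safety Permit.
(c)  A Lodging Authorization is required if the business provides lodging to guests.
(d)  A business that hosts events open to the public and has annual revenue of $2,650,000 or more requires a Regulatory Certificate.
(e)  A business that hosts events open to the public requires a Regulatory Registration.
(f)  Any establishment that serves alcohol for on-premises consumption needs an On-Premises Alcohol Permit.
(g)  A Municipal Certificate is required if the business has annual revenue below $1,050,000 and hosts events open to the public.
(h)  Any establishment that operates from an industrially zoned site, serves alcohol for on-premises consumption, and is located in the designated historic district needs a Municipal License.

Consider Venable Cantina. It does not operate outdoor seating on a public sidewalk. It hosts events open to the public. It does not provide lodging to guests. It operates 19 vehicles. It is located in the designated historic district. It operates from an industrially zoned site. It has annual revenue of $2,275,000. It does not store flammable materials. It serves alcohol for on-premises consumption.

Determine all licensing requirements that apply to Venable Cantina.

(a) hosts events open to the public → exempt from On-Premises Alcohol Permit.
(b) does not store flammable materials → Fire Safety Permit not required.
(c) does not provide lodging to guests → Lodging Authorization not required.
(d) hosts events open to the public; revenue $2,275,000 < $2,650,000 → Regulatory Certificate not required.
(e) hosts events open to the public → Regulatory Registration required.
(f) serves alcohol for on-premises consumption → On-Premises Alcohol Permit required.
(g) revenue $2,275,000 ≥ $1,050,000; hosts events open to the public → Municipal Certificate not required.
(h) operates from an industrially zoned site; serves alcohol for on-premises consumption; is located in the designated historic district → Municipal License required.

Municipal License, Regulatory Registration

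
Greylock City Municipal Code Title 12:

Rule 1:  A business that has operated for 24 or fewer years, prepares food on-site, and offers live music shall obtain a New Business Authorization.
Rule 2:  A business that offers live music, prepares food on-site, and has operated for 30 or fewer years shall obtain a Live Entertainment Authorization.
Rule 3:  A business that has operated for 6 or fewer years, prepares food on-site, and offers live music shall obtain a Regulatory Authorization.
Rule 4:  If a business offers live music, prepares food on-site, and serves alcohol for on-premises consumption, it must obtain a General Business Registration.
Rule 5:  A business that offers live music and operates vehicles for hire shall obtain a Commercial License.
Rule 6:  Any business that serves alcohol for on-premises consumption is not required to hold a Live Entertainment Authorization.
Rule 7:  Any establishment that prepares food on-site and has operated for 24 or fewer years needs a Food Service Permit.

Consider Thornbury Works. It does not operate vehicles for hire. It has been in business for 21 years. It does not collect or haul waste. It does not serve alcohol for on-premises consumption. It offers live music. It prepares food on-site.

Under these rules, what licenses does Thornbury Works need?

Food Service Permit, Live Entertainment Authorization, New Business Authorization

Rule 1: years in business 21 ≤ 24; prepares food on-site; offers live music → New Business Authorization required.
Rule 2: offers live music; prepares food on-site; years in business 21 ≤ 30 → Live Entertainment Authorization required.
Rule 3: years in business 21 > 6; prepares food on-site; offers live music → Regulatory Authorization not required.
Rule 4: offers live music; prepares food on-site; does not serve alcohol for on-premises consumption → General Business Registration not required.
Rule 5: offers live music; does not operate vehicles for hire → Commercial License not required.
Rule 6: does not serve alcohol for on-premises consumption → Live Entertainment Authorization exemption does not apply.
Rule 7: prepares food on-site; years in business 21 ≤ 24 → Food Service Permit required.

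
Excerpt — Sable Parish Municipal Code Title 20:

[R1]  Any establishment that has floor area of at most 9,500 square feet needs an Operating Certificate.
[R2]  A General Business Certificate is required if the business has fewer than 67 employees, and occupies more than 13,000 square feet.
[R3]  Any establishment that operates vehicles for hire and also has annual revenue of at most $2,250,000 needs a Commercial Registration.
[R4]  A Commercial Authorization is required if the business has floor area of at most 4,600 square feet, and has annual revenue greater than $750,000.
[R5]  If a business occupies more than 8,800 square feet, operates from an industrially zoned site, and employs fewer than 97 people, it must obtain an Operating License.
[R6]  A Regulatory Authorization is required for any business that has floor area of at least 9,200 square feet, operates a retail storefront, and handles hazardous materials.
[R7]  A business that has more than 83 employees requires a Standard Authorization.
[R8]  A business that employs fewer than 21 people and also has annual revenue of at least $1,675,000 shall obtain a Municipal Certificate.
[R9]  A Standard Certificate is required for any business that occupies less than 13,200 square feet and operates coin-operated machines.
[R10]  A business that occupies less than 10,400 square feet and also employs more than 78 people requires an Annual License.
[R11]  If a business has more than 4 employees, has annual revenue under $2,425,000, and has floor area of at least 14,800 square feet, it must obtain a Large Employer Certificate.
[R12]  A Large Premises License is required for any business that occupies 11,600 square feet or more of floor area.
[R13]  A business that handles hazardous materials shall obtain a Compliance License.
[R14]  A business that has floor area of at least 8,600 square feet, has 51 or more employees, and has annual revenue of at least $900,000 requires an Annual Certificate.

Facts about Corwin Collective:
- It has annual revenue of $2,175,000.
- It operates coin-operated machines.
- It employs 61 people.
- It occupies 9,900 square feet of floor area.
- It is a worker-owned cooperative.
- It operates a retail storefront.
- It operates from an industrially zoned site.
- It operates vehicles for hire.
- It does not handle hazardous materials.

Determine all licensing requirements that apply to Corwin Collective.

Annual Certificate, Commercial Registration, Operating License, Standard Certificate

[R1] floor area 9,900 square feet > 9,500 square feet → Operating Certificate not required.
[R2] employees 61 < 67; floor area 9,900 square feet ≤ 13,000 square feet → General Business Certificate not required.
[R3] operates vehicles for hire; revenue $2,175,000 ≤ $2,250,000 → Commercial Registration required.
[R4] floor area 9,900 square feet > 4,600 square feet; revenue $2,175,000 > $750,000 → Commercial Authorization not required.
[R5] floor area 9,900 square feet > 8,800 square feet; operates from an industrially zoned site; employees 61 < 97 → Operating License required.
[R6] floor area 9,900 square feet ≥ 9,200 square feet; operates a retail storefront; does not handle hazardous materials → Regulatory Authorization not required.
[R7] employees 61 ≤ 83 → Standard Authorization not required.
[R8] employees 61 ≥ 21; revenue $2,175,000 ≥ $1,675,000 → Municipal Certificate not required.
[R9] floor area 9,900 square feet < 13,200 square feet; operates coin-operated machines → Standard Certificate required.
[R10] floor area 9,900 square feet < 10,400 square feet; employees 61 ≤ 78 → Annual License not required.
[R11] employees 61 > 4; revenue $2,175,000 < $2,425,000; floor area 9,900 square feet < 14,800 square feet → Large Employer Certificate not required.
[R12] floor area 9,900 square feet < 11,600 square feet → Large Premises License not required.
[R13] does not handle hazardous materials → Compliance License not required.
[R14] floor area 9,900 square feet ≥ 8,600 square feet; employees 61 ≥ 51; revenue $2,175,000 ≥ $900,000 → Annual Certificate required.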